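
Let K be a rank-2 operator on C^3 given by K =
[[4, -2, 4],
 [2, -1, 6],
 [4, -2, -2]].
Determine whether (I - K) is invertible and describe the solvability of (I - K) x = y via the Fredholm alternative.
(I - K) is invertible (det(I - K) = -10 ≠ 0), so for every y in C^3 the equation (I - K) x = y has a unique solution.

K has rank 2 and factors as K = U V^T = u1 v1^T + u2 v2^T with u1 = (2, 1, 2), v1 = (2, -1, 0), u2 = (2, 3, -1), v2 = (0, 0, 2) (multiplying out reproduces the displayed K). The nonzero eigenvalues of U V^T coincide with those of the 2 x 2 matrix G = V^T U = [[v1·u1, v1·u2], [v2·u1, v2·u2]] = [[3, 1], [4, -2]], and by the Sylvester determinant identity det(I_3 - U V^T) = det(I_2 - V^T U) = det([[-2, -1], [-4, 3]]) = (-2)(3) - (-1)(-4) = -10. (Direct check: I - K =
[[-3, 2, -4],
 [-2, 2, -6],
 [-4, 2, 3]]
has determinant -10.) The finite-dimensional Fredholm alternative says: either (I - K) is invertible, or ker(I - K) ≠ {0} and then range(I - K) = ker((I - K)^*)^⊥, with dim ker(I - K) = dim ker((I - K)^*). Since det(I - K) ≠ 0, 1 is not an eigenvalue of K and ker(I - K) = {0}, so we are in the first case: for every y there is a unique x = (I - K)^(-1) y. (Explicitly, by the Woodbury identity, (I - U V^T)^(-1) = I + U (I_2 - G)^(-1) V^T.)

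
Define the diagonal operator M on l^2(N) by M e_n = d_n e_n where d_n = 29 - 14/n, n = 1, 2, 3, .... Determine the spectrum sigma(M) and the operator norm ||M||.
sigma(M) = {29 - 14/n : n ≥ 1} ∪ {29}; ||M|| = 29

A bounded diagonal operator on l^2 with diagonal entries d_n has spectrum equal to the closure of {d_n : n ≥ 1}: every d_n is an eigenvalue (with eigenvector e_n), so {d_n} ⊂ sigma(M); the spectrum is closed, so its closure is too; and for lambda not in the closure, (M - lambda I) has bounded inverse (the diagonal entries 1/(d_n - lambda) are bounded). For our sequence d_n = 29 - 14/n, n = 1, 2, 3, ...:
  - {d_n} = {29 - 14/n : n ≥ 1}; the only limit point is 29
  - closure = {29 - 14/n : n ≥ 1} ∪ {29}
For the norm: a diagonal operator has ||M|| = sup_n |d_n|. Here d_n = 29 - 14/n increases monotonically from d_1 = 15 toward 29, with all terms in [15, 29); so sup_n |d_n| = 29 (the supremum is the limit, not attained). So ||M|| = 29.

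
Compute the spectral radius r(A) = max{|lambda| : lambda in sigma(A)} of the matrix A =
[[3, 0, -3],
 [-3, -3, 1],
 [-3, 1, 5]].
r(A) ≈ 7.36

The eigenvalues of A are the roots of its characteristic polynomial. With M = A (coefficients from the trace, the sum of principal 2x2 minors, and det A):
  p(λ) = det(λ I - M) = λ^3 - 5λ^2 - 19λ + 12.
No integer candidate from the rational root theorem (±divisors of 12) is a root, so the roots are irrational. The cubic discriminant is Δ = 59093 > 0, so there are three distinct real roots. p(-3) = -3 and p(-2) = 22 have opposite signs, so a root lies in (-3, -2); Newton's method refines it to λ ≈ -2.9186. p(0) = 12 and p(1) = -11 have opposite signs, so a root lies in (0, 1); Newton's method refines it to λ ≈ 0.5586. p(7) = -23 and p(8) = 52 have opposite signs, so a root lies in (7, 8); Newton's method refines it to λ ≈ 7.36. Check (Vieta): the three roots sum to 5, matching tr M = 5.
Thus the eigenvalues (to 4 decimals) are -2.9186 (modulus 2.9186); 0.5586 (modulus 0.5586); 7.36 (modulus 7.36). The spectral radius is the largest modulus: r(A) ≈ 7.36. (Cross-check: r(A) ≤ ||A||_2 ≈ 7.643; equality holds whenever A is normal, though it can also hold for some non-normal A.)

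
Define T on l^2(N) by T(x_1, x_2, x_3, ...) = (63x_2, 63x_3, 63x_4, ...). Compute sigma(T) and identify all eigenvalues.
sigma(T) = closed disk {z in C : |z| ≤ 63}; sigma_p(T) = open disk {z in C : |z| < 63}

Note T = 63·V where V is the unit left shift (V x)_k = x_{k+1}; so sigma(T) = 63·sigma(V) and ||T|| = 63||V||. ||T x||^2 = 3969sum_{k≥2} |x_k|^2 ≤ 3969||x||^2, with equality on {x : x_1 = 0}, so ||T|| = 63. For any lambda with |lambda| < 63, set r = lambda/63 (|r| < 1); the vector x = (1, r, r^2, ...) is in l^2 and satisfies T x = 63(r, r^2, ...) = lambda x, so lambda is an eigenvalue. On the boundary |lambda| = 63 the geometric series diverges, so no l^2 eigenvector exists, but these lambda lie in the approximate point spectrum. Hence sigma(T) is the closed disk of radius 63 and sigma_p(T) is the open disk.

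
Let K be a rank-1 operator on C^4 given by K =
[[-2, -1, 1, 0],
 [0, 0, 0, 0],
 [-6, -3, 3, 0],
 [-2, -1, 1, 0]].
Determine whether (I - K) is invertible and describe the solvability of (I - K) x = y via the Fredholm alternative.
(I - K) is singular (det(I - K) = 0, i.e. 1 ∈ sigma(K)). (I - K) x = y is solvable iff y ⊥ ker((I - K)^*) = span{(-2, -1, 1, 0)}, i.e. iff -2y_1 - y_2 + y_3 = 0. When solvable, the solutions are x = y + c·(1, 0, 3, 1), c arbitrary (ker(I - K) = span{(1, 0, 3, 1)}, dimension 1).

K has rank 1, so it is an outer product K = u v^T: every row of K is a multiple of one row vector. Reading off the entries, u = (1, 0, 3, 1) and v = (-2, -1, 1, 0) (row i of K equals u_i·v^T). A rank-one matrix u v^T satisfies K u = u (v·u) and kills the (3)-dimensional subspace v^⊥, so its characteristic polynomial is lambda^3 (lambda - v·u) with v·u = tr K = 1. Hence the eigenvalues of I - K are 1 (multiplicity 3) and 1 - (1) = 0, so det(I - K) = 0. (Direct check: I - K =
[[3, 1, -1, 0],
 [0, 1, 0, 0],
 [6, 3, -2, 0],
 [2, 1, -1, 1]]
has determinant 0.) So 1 is an eigenvalue of K and (I - K) is not invertible. The finite-dimensional Fredholm alternative says: either (I - K) is invertible, or ker(I - K) ≠ {0} and then range(I - K) = ker((I - K)^*)^⊥, with dim ker(I - K) = dim ker((I - K)^*). We are in the second case, so we need both kernels. Kernel of I - K: (I - K) u = u - u (v·u) = u - u = 0, so ker(I - K) = span{u} = span{(1, 0, 3, 1)} (it is exactly 1-dimensional because rank(I - K) = 3). Kernel of the adjoint: K is real, so (I - K)^* = I - K^T = I - v u^T, and (I - v u^T) v = v - v (u·v) = 0; hence ker((I - K)^*) = span{v} = span{(-2, -1, 1, 0)}. Therefore (I - K) x = y is solvable iff <y, v> = 0, i.e. iff -2y_1 - y_2 + y_3 = 0. When this holds, K y = u (v·y) = 0, so (I - K) y = y and x = y is a particular solution; the full solution set is the line x = y + c·u = y + c·(1, 0, 3, 1), c ∈ C.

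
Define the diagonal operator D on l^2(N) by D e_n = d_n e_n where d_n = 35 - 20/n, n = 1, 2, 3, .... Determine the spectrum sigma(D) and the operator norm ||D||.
sigma(D) = {35 - 20/n : n ≥ 1} ∪ {35}; ||D|| = 35

A bounded diagonal operator on l^2 with diagonal entries d_n has spectrum equal to the closure of {d_n : n ≥ 1}: every d_n is an eigenvalue (with eigenvector e_n), so {d_n} ⊂ sigma(D); the spectrum is closed, so its closure is too; and for lambda not in the closure, (D - lambda I) has bounded inverse (the diagonal entries 1/(d_n - lambda) are bounded). For our sequence d_n = 35 - 20/n, n = 1, 2, 3, ...:
  - {d_n} = {35 - 20/n : n ≥ 1}; the only limit point is 35
  - closure = {35 - 20/n : n ≥ 1} ∪ {35}
For the norm: a diagonal operator has ||D|| = sup_n |d_n|. Here d_n = 35 - 20/n increases monotonically from d_1 = 15 toward 35, with all terms in [15, 35); so sup_n |d_n| = 35 (the supremum is the limit, not attained). So ||D|| = 35.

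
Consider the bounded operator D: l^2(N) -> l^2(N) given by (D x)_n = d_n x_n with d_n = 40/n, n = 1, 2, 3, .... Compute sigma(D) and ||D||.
sigma(D) = {40/n : n ≥ 1} ∪ {0}; ||D|| = 40

A bounded diagonal operator on l^2 with diagonal entries d_n has spectrum equal to the closure of {d_n : n ≥ 1}: every d_n is an eigenvalue (with eigenvector e_n), so {d_n} ⊂ sigma(D); the spectrum is closed, so its closure is too; and for lambda not in the closure, (D - lambda I) has bounded inverse (the diagonal entries 1/(d_n - lambda) are bounded). For our sequence d_n = 40/n, n = 1, 2, 3, ...:
  - {d_n} = {40/n : n ≥ 1}; the only limit point is 0
  - closure = {40/n : n ≥ 1} ∪ {0}
For the norm: a diagonal operator has ||D|| = sup_n |d_n|. Here d_n = 40/n is positive and decreasing, so sup_n |d_n| = d_1 = 40. So ||D|| = 40.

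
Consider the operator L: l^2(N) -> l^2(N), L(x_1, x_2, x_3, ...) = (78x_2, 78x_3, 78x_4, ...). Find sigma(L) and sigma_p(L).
sigma(L) = closed disk {z in C : |z| ≤ 78}; sigma_p(L) = open disk {z in C : |z| < 78}

Note L = 78·V where V is the unit left shift (V x)_k = x_{k+1}; so sigma(L) = 78·sigma(V) and ||L|| = 78||V||. ||L x||^2 = 6084sum_{k≥2} |x_k|^2 ≤ 6084||x||^2, with equality on {x : x_1 = 0}, so ||L|| = 78. For any lambda with |lambda| < 78, set r = lambda/78 (|r| < 1); the vector x = (1, r, r^2, ...) is in l^2 and satisfies L x = 78(r, r^2, ...) = lambda x, so lambda is an eigenvalue. On the boundary |lambda| = 78 the geometric series diverges, so no l^2 eigenvector exists, but these lambda lie in the approximate point spectrum. Hence sigma(L) is the closed disk of radius 78 and sigma_p(L) is the open disk.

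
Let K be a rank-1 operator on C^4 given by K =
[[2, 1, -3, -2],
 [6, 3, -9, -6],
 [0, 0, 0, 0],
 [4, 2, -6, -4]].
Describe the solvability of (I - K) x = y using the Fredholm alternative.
(I - K) is singular (det(I - K) = 0, i.e. 1 ∈ sigma(K)). (I - K) x = y is solvable iff y ⊥ ker((I - K)^*) = span{(2, 1, -3, -2)}, i.e. iff 2y_1 + y_2 - 3y_3 - 2y_4 = 0. When solvable, the solutions are x = y + c·(1, 3, 0, 2), c arbitrary (ker(I - K) = span{(1, 3, 0, 2)}, dimension 1).

K has rank 1, so it is an outer product K = u v^T: every row of K is a multiple of one row vector. Reading off the entries, u = (1, 3, 0, 2) and v = (2, 1, -3, -2) (row i of K equals u_i·v^T). A rank-one matrix u v^T satisfies K u = u (v·u) and kills the (3)-dimensional subspace v^⊥, so its characteristic polynomial is lambda^3 (lambda - v·u) with v·u = tr K = 1. Hence the eigenvalues of I - K are 1 (multiplicity 3) and 1 - (1) = 0, so det(I - K) = 0. (Direct check: I - K =
[[-1, -1, 3, 2],
 [-6, -2, 9, 6],
 [0, 0, 1, 0],
 [-4, -2, 6, 5]]
has determinant 0.) So 1 is an eigenvalue of K and (I - K) is not invertible. The finite-dimensional Fredholm alternative says: either (I - K) is invertible, or ker(I - K) ≠ {0} and then range(I - K) = ker((I - K)^*)^⊥, with dim ker(I - K) = dim ker((I - K)^*). We are in the second case, so we need both kernels. Kernel of I - K: (I - K) u = u - u (v·u) = u - u = 0, so ker(I - K) = span{u} = span{(1, 3, 0, 2)} (it is exactly 1-dimensional because rank(I - K) = 3). Kernel of the adjoint: K is real, so (I - K)^* = I - K^T = I - v u^T, and (I - v u^T) v = v - v (u·v) = 0; hence ker((I - K)^*) = span{v} = span{(2, 1, -3, -2)}. Therefore (I - K) x = y is solvable iff <y, v> = 0, i.e. iff 2y_1 + y_2 - 3y_3 - 2y_4 = 0. When this holds, K y = u (v·y) = 0, so (I - K) y = y and x = y is a particular solution; the full solution set is the line x = y + c·u = y + c·(1, 3, 0, 2), c ∈ C.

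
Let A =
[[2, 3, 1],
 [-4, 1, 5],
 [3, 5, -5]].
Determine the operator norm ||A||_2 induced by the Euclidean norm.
||A||_2 ≈ 9.2678 (= sqrt(largest eigenvalue of A^T A))

||A||_2 = sigma_max(A) = sqrt(lambda_max(A^T A)). Form the symmetric matrix M = A^T A =
[[29, 17, -33],
 [17, 35, -17],
 [-33, -17, 51]].
Its characteristic polynomial (trace, sum of principal 2x2 minors, determinant of M give the coefficients) is
  p(λ) = det(λ I - M) = λ^3 - 115λ^2 + 2612λ - 9604.
No integer candidate from the rational root theorem (±divisors of 9604) is a root, so the roots are irrational. The cubic discriminant is Δ = 9957168016 > 0, so there are three distinct real roots. p(4) = -932 and p(5) = 706 have opposite signs, so a root lies in (4, 5); Newton's method refines it to λ ≈ 4.5537. p(24) = 668 and p(25) = -554 have opposite signs, so a root lies in (24, 25); Newton's method refines it to λ ≈ 24.555. p(85) = -4334 and p(86) = 544 have opposite signs, so a root lies in (85, 86); Newton's method refines it to λ ≈ 85.8913. Check (Vieta): the three roots sum to 115, matching tr M = 115.
So the eigenvalues of A^T A are ≈ 4.5537, 24.555, 85.8913 (all ≥ 0, as they must be for A^T A). The largest is λ_max ≈ 85.8913, hence ||A||_2 = sqrt(λ_max) ≈ 9.2678.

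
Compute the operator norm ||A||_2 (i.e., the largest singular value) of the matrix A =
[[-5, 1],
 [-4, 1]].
||A||_2 = sqrt((43 + sqrt(1845))/2) ≈ 6.5557 (= sqrt(largest eigenvalue of A^T A))

||A||_2 = sigma_max(A) = sqrt(lambda_max(A^T A)). Form the symmetric matrix M = A^T A =
[[41, -9],
 [-9, 2]].
Its characteristic polynomial (trace, determinant of M give the coefficients) is
  p(λ) = det(λ I - M) = λ^2 - 43λ + 1.
For λ^2 - 43λ + 1 the discriminant is 1845. It is nonnegative but not a perfect square, so the roots are real and irrational: λ = (43 ± sqrt(1845))/2 ≈ 42.9767, 0.0233.
So the eigenvalues of A^T A are ≈ 0.0233, 42.9767 (all ≥ 0, as they must be for A^T A). The largest is λ_max = (43 + sqrt(1845))/2 ≈ 42.9767, hence ||A||_2 = sqrt(λ_max) = sqrt((43 + sqrt(1845))/2) ≈ 6.5557.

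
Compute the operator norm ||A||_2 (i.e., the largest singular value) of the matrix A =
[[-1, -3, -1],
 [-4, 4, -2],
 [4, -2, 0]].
||A||_2 ≈ 7.3583 (= sqrt(largest eigenvalue of A^T A))

||A||_2 = sigma_max(A) = sqrt(lambda_max(A^T A)). Form the symmetric matrix M = A^T A =
[[33, -21, 9],
 [-21, 29, -5],
 [9, -5, 5]].
Its characteristic polynomial (trace, sum of principal 2x2 minors, determinant of M give the coefficients) is
  p(λ) = det(λ I - M) = λ^3 - 67λ^2 + 720λ - 1296.
No integer candidate from the rational root theorem (±divisors of 1296) is a root, so the roots are irrational. The cubic discriminant is Δ = 354943296 > 0, so there are three distinct real roots. p(2) = -116 and p(3) = 288 have opposite signs, so a root lies in (2, 3); Newton's method refines it to λ ≈ 2.2588. p(10) = 204 and p(11) = -152 have opposite signs, so a root lies in (10, 11); Newton's method refines it to λ ≈ 10.597. p(54) = -324 and p(55) = 2004 have opposite signs, so a root lies in (54, 55); Newton's method refines it to λ ≈ 54.1443. Check (Vieta): the three roots sum to 67, matching tr M = 67.
So the eigenvalues of A^T A are ≈ 2.2588, 10.597, 54.1443 (all ≥ 0, as they must be for A^T A). The largest is λ_max ≈ 54.1443, hence ||A||_2 = sqrt(λ_max) ≈ 7.3583.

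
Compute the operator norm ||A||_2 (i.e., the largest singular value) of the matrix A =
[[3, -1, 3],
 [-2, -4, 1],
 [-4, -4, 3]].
||A||_2 ≈ 7.7356 (= sqrt(largest eigenvalue of A^T A))

||A||_2 = sigma_max(A) = sqrt(lambda_max(A^T A)). Form the symmetric matrix M = A^T A =
[[29, 21, -5],
 [21, 33, -19],
 [-5, -19, 19]].
Its characteristic polynomial (trace, sum of principal 2x2 minors, determinant of M give the coefficients) is
  p(λ) = det(λ I - M) = λ^3 - 81λ^2 + 1308λ - 2500.
No integer candidate from the rational root theorem (±divisors of 2500) is a root, so the roots are irrational. The cubic discriminant is Δ = 1558238256 > 0, so there are three distinct real roots. p(2) = -200 and p(3) = 722 have opposite signs, so a root lies in (2, 3); Newton's method refines it to λ ≈ 2.2039. p(18) = 632 and p(19) = -30 have opposite signs, so a root lies in (18, 19); Newton's method refines it to λ ≈ 18.9563. p(59) = -1910 and p(60) = 380 have opposite signs, so a root lies in (59, 60); Newton's method refines it to λ ≈ 59.8398. Check (Vieta): the three roots sum to 81, matching tr M = 81.
So the eigenvalues of A^T A are ≈ 2.2039, 18.9563, 59.8398 (all ≥ 0, as they must be for A^T A). The largest is λ_max ≈ 59.8398, hence ||A||_2 = sqrt(λ_max) ≈ 7.7356.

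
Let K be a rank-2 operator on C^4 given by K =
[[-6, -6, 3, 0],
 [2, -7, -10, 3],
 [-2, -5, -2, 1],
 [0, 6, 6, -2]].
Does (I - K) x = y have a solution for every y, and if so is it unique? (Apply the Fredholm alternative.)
(I - K) is invertible (det(I - K) = 60 ≠ 0), so for every y in C^4 the equation (I - K) x = y has a unique solution.

K has rank 2 and factors as K = U V^T = u1 v1^T + u2 v2^T with u1 = (0, -3, -1, 2), v1 = (0, 3, 3, -1), u2 = (3, -1, 1, 0), v2 = (-2, -2, 1, 0) (multiplying out reproduces the displayed K). The nonzero eigenvalues of U V^T coincide with those of the 2 x 2 matrix G = V^T U = [[v1·u1, v1·u2], [v2·u1, v2·u2]] = [[-14, 0], [5, -3]], and by the Sylvester determinant identity det(I_4 - U V^T) = det(I_2 - V^T U) = det([[15, 0], [-5, 4]]) = (15)(4) - (0)(-5) = 60. (Direct check: I - K =
[[7, 6, -3, 0],
 [-2, 8, 10, -3],
 [2, 5, 3, -1],
 [0, -6, -6, 3]]
has determinant 60.) The finite-dimensional Fredholm alternative says: either (I - K) is invertible, or ker(I - K) ≠ {0} and then range(I - K) = ker((I - K)^*)^⊥, with dim ker(I - K) = dim ker((I - K)^*). Since det(I - K) ≠ 0, 1 is not an eigenvalue of K and ker(I - K) = {0}, so we are in the first case: for every y there is a unique x = (I - K)^(-1) y. (Explicitly, by the Woodbury identity, (I - U V^T)^(-1) = I + U (I_2 - G)^(-1) V^T.)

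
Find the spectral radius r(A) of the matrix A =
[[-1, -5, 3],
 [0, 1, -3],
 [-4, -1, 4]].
r(A) ≈ 4.6829

The eigenvalues of A are the roots of its characteristic polynomial. With M = A (coefficients from the trace, the sum of principal 2x2 minors, and det A):
  p(λ) = det(λ I - M) = λ^3 - 4λ^2 + 8λ + 49.
No integer candidate from the rational root theorem (±divisors of 49) is a root, so the roots are irrational. The cubic discriminant is Δ = -81531 < 0, so there is one real root and a complex-conjugate pair. p(-3) = -38 and p(-2) = 9 have opposite signs, so a root lies in (-3, -2); Newton's method refines it to λ ≈ -2.2344. Dividing out (λ - (-2.2344)) leaves approximately λ^2 - 6.2344λ + 21.93. For λ^2 - 6.2344λ + 21.93 the discriminant is -48.8525. It is negative, so the remaining roots are the complex-conjugate pair λ ≈ 3.1172 ± 3.4947i. Their product equals the constant term, so |λ|^2 ≈ 21.93 and |λ| ≈ 4.6829.
Thus the eigenvalues (to 4 decimals) are -2.2344 (modulus 2.2344); 3.1172 ± 3.4947i (modulus 4.6829). The spectral radius is the largest modulus: r(A) ≈ 4.6829. (Cross-check: r(A) ≤ ||A||_2 ≈ 7.8764; equality holds whenever A is normal, though it can also hold for some non-normal A.)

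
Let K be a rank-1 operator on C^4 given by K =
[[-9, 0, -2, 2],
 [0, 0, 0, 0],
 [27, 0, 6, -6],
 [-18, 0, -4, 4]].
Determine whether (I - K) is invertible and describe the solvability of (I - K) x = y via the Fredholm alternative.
(I - K) is singular (det(I - K) = 0, i.e. 1 ∈ sigma(K)). (I - K) x = y is solvable iff y ⊥ ker((I - K)^*) = span{(-9, 0, -2, 2)}, i.e. iff -9y_1 - 2y_3 + 2y_4 = 0. When solvable, the solutions are x = y + c·(1, 0, -3, 2), c arbitrary (ker(I - K) = span{(1, 0, -3, 2)}, dimension 1).

K has rank 1, so it is an outer product K = u v^T: every row of K is a multiple of one row vector. Reading off the entries, u = (1, 0, -3, 2) and v = (-9, 0, -2, 2) (row i of K equals u_i·v^T). A rank-one matrix u v^T satisfies K u = u (v·u) and kills the (3)-dimensional subspace v^⊥, so its characteristic polynomial is lambda^3 (lambda - v·u) with v·u = tr K = 1. Hence the eigenvalues of I - K are 1 (multiplicity 3) and 1 - (1) = 0, so det(I - K) = 0. (Direct check: I - K =
[[10, 0, 2, -2],
 [0, 1, 0, 0],
 [-27, 0, -5, 6],
 [18, 0, 4, -3]]
has determinant 0.) So 1 is an eigenvalue of K and (I - K) is not invertible. The finite-dimensional Fredholm alternative says: either (I - K) is invertible, or ker(I - K) ≠ {0} and then range(I - K) = ker((I - K)^*)^⊥, with dim ker(I - K) = dim ker((I - K)^*). We are in the second case, so we need both kernels. Kernel of I - K: (I - K) u = u - u (v·u) = u - u = 0, so ker(I - K) = span{u} = span{(1, 0, -3, 2)} (it is exactly 1-dimensional because rank(I - K) = 3). Kernel of the adjoint: K is real, so (I - K)^* = I - K^T = I - v u^T, and (I - v u^T) v = v - v (u·v) = 0; hence ker((I - K)^*) = span{v} = span{(-9, 0, -2, 2)}. Therefore (I - K) x = y is solvable iff <y, v> = 0, i.e. iff -9y_1 - 2y_3 + 2y_4 = 0. When this holds, K y = u (v·y) = 0, so (I - K) y = y and x = y is a particular solution; the full solution set is the line x = y + c·u = y + c·(1, 0, -3, 2), c ∈ C.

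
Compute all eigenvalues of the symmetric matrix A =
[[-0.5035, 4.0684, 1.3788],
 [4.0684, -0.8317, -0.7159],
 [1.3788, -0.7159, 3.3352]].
sigma(A) ≈ {-5, 3, 4}

A is real symmetric, so its spectrum consists of real eigenvalues. Expanding the characteristic polynomial of the displayed matrix gives
  det(λ I - A) = p(λ) = λ^3 + (-2)λ^2 + (-23)λ + (60).
Solving p(λ) = 0 yields eigenvalues ≈ -5, 3, 4. (A is shown rounded to 4 decimals, so these recover the underlying integer eigenvalues to within that precision.)
Verification: the trace of A = 2 equals the sum of eigenvalues 2, and det(A) ≈ -59.9997 matches the eigenvalue product -60.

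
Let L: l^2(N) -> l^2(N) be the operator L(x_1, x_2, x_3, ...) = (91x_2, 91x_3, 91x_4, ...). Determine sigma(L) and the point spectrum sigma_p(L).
sigma(L) = closed disk {z in C : |z| ≤ 91}; sigma_p(L) = open disk {z in C : |z| < 91}

Note L = 91·V where V is the unit left shift (V x)_k = x_{k+1}; so sigma(L) = 91·sigma(V) and ||L|| = 91||V||. ||L x||^2 = 8281sum_{k≥2} |x_k|^2 ≤ 8281||x||^2, with equality on {x : x_1 = 0}, so ||L|| = 91. For any lambda with |lambda| < 91, set r = lambda/91 (|r| < 1); the vector x = (1, r, r^2, ...) is in l^2 and satisfies L x = 91(r, r^2, ...) = lambda x, so lambda is an eigenvalue. On the boundary |lambda| = 91 the geometric series diverges, so no l^2 eigenvector exists, but these lambda lie in the approximate point spectrum. Hence sigma(L) is the closed disk of radius 91 and sigma_p(L) is the open disk.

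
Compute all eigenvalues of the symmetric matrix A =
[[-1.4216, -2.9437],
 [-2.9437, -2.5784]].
sigma(A) ≈ {-5, 1}

A is real symmetric, so its spectrum consists of real eigenvalues. Expanding the characteristic polynomial of the displayed matrix gives
  det(λ I - A) = p(λ) = λ^2 + (4)λ + (-5).
Solving p(λ) = 0 yields eigenvalues ≈ -5, 1. (A is shown rounded to 4 decimals, so these recover the underlying integer eigenvalues to within that precision.)
Verification: the trace of A = -4 equals the sum of eigenvalues -4, and det(A) ≈ -4.9999 matches the eigenvalue product -5.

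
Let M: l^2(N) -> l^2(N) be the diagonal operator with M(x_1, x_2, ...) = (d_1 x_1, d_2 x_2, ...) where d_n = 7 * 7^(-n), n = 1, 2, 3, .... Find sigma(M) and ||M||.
sigma(M) = {7 * 7^(-n) : n ≥ 1} ∪ {0}; ||M|| = 1

A bounded diagonal operator on l^2 with diagonal entries d_n has spectrum equal to the closure of {d_n : n ≥ 1}: every d_n is an eigenvalue (with eigenvector e_n), so {d_n} ⊂ sigma(M); the spectrum is closed, so its closure is too; and for lambda not in the closure, (M - lambda I) has bounded inverse (the diagonal entries 1/(d_n - lambda) are bounded). For our sequence d_n = 7 * 7^(-n), n = 1, 2, 3, ...:
  - {d_n} = {7 * 7^(-n) : n ≥ 1}; the only limit point is 0
  - closure = {7 * 7^(-n) : n ≥ 1} ∪ {0}
For the norm: a diagonal operator has ||M|| = sup_n |d_n|. Here d_n = 7 * 7^(-n) is positive and decreasing, so sup_n |d_n| = d_1 = 7/7 = 1. So ||M|| = 1.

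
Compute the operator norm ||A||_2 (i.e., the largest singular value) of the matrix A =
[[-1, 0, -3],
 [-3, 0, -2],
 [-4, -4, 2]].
||A||_2 ≈ 6.2075 (= sqrt(largest eigenvalue of A^T A))

||A||_2 = sigma_max(A) = sqrt(lambda_max(A^T A)). Form the symmetric matrix M = A^T A =
[[26, 16, 1],
 [16, 16, -8],
 [1, -8, 17]].
Its characteristic polynomial (trace, sum of principal 2x2 minors, determinant of M give the coefficients) is
  p(λ) = det(λ I - M) = λ^3 - 59λ^2 + 809λ - 784.
No integer candidate from the rational root theorem (±divisors of 784) is a root, so the roots are irrational. The cubic discriminant is Δ = 173263461 > 0, so there are three distinct real roots. p(1) = -33 and p(2) = 606 have opposite signs, so a root lies in (1, 2); Newton's method refines it to λ ≈ 1.0477. p(19) = 147 and p(20) = -204 have opposite signs, so a root lies in (19, 20); Newton's method refines it to λ ≈ 19.4192. p(38) = -366 and p(39) = 347 have opposite signs, so a root lies in (38, 39); Newton's method refines it to λ ≈ 38.5331. Check (Vieta): the three roots sum to 59, matching tr M = 59.
So the eigenvalues of A^T A are ≈ 1.0477, 19.4192, 38.5331 (all ≥ 0, as they must be for A^T A). The largest is λ_max ≈ 38.5331, hence ||A||_2 = sqrt(λ_max) ≈ 6.2075.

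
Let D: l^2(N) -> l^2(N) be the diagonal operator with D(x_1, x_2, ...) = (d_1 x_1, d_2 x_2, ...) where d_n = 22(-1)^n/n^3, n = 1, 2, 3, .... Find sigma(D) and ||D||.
sigma(D) = {22(-1)^n/n^3 : n ≥ 1} ∪ {0}; ||D|| = 22

A bounded diagonal operator on l^2 with diagonal entries d_n has spectrum equal to the closure of {d_n : n ≥ 1}: every d_n is an eigenvalue (with eigenvector e_n), so {d_n} ⊂ sigma(D); the spectrum is closed, so its closure is too; and for lambda not in the closure, (D - lambda I) has bounded inverse (the diagonal entries 1/(d_n - lambda) are bounded). For our sequence d_n = 22(-1)^n/n^3, n = 1, 2, 3, ...:
  - {d_n} = {22(-1)^n/n^3 : n ≥ 1}; the only limit point is 0
  - closure = {22(-1)^n/n^3 : n ≥ 1} ∪ {0}
For the norm: a diagonal operator has ||D|| = sup_n |d_n|. Here |d_n| = 22/n^3 is decreasing, so sup_n |d_n| = |d_1| = 22. So ||D|| = 22.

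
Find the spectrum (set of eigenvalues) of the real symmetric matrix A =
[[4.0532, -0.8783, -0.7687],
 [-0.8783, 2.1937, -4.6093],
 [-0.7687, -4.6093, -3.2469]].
sigma(A) ≈ {-6, 4, 5}

A is real symmetric, so its spectrum consists of real eigenvalues. Expanding the characteristic polynomial of the displayed matrix gives
  det(λ I - A) = p(λ) = λ^3 + (-3)λ^2 + (-34)λ + (119.9982).
Solving p(λ) = 0 yields eigenvalues ≈ -6, 4, 5. (A is shown rounded to 4 decimals, so these recover the underlying integer eigenvalues to within that precision.)
Verification: the trace of A = 3 equals the sum of eigenvalues 3, and det(A) ≈ -119.9982 matches the eigenvalue product -120.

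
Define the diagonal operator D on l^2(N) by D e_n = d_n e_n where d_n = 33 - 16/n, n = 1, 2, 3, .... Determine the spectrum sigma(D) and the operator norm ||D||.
sigma(D) = {33 - 16/n : n ≥ 1} ∪ {33}; ||D|| = 33

A bounded diagonal operator on l^2 with diagonal entries d_n has spectrum equal to the closure of {d_n : n ≥ 1}: every d_n is an eigenvalue (with eigenvector e_n), so {d_n} ⊂ sigma(D); the spectrum is closed, so its closure is too; and for lambda not in the closure, (D - lambda I) has bounded inverse (the diagonal entries 1/(d_n - lambda) are bounded). For our sequence d_n = 33 - 16/n, n = 1, 2, 3, ...:
  - {d_n} = {33 - 16/n : n ≥ 1}; the only limit point is 33
  - closure = {33 - 16/n : n ≥ 1} ∪ {33}
For the norm: a diagonal operator has ||D|| = sup_n |d_n|. Here d_n = 33 - 16/n increases monotonically from d_1 = 17 toward 33, with all terms in [17, 33); so sup_n |d_n| = 33 (the supremum is the limit, not attained). So ||D|| = 33.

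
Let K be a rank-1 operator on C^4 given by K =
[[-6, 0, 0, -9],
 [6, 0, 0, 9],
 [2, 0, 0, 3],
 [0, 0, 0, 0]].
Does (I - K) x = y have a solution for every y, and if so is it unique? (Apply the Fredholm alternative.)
(I - K) is invertible (det(I - K) = 7 ≠ 0), so for every y in C^4 the equation (I - K) x = y has a unique solution.

K has rank 1, so it is an outer product K = u v^T: every row of K is a multiple of one row vector. Reading off the entries, u = (3, -3, -1, 0) and v = (-2, 0, 0, -3) (row i of K equals u_i·v^T). A rank-one matrix u v^T satisfies K u = u (v·u) and kills the (3)-dimensional subspace v^⊥, so its characteristic polynomial is lambda^3 (lambda - v·u) with v·u = tr K = -6. Hence the eigenvalues of I - K are 1 (multiplicity 3) and 1 - (-6) = 7, so det(I - K) = 7. (Direct check: I - K =
[[7, 0, 0, 9],
 [-6, 1, 0, -9],
 [-2, 0, 1, -3],
 [0, 0, 0, 1]]
has determinant 7.) The finite-dimensional Fredholm alternative says: either (I - K) is invertible, or ker(I - K) ≠ {0} and then range(I - K) = ker((I - K)^*)^⊥, with dim ker(I - K) = dim ker((I - K)^*). Since det(I - K) ≠ 0, 1 is not an eigenvalue of K and ker(I - K) = {0}, so we are in the first case: for every y there is a unique x = (I - K)^(-1) y. Explicitly, by the Sherman–Morrison formula, (I - u v^T)^(-1) = I + u v^T/(1 - v·u), i.e. (I - K)^(-1) = I + K/(7).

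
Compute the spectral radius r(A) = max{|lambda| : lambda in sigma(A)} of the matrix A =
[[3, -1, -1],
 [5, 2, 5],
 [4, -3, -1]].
r(A) ≈ 4.589

The eigenvalues of A are the roots of its characteristic polynomial. With M = A (coefficients from the trace, the sum of principal 2x2 minors, and det A):
  p(λ) = det(λ I - M) = λ^3 - 4λ^2 + 25λ - 37.
No integer candidate from the rational root theorem (±divisors of 37) is a root, so the roots are irrational. The cubic discriminant is Δ = -32335 < 0, so there is one real root and a complex-conjugate pair. p(1) = -15 and p(2) = 5 have opposite signs, so a root lies in (1, 2); Newton's method refines it to λ ≈ 1.757. Dividing out (λ - (1.757)) leaves approximately λ^2 - 2.243λ + 21.0591. For λ^2 - 2.243λ + 21.0591 the discriminant is -79.2051. It is negative, so the remaining roots are the complex-conjugate pair λ ≈ 1.1215 ± 4.4499i. Their product equals the constant term, so |λ|^2 ≈ 21.0591 and |λ| ≈ 4.589.
Thus the eigenvalues (to 4 decimals) are 1.757 (modulus 1.757); 1.1215 ± 4.4499i (modulus 4.589). The spectral radius is the largest modulus: r(A) ≈ 4.589. (Cross-check: r(A) ≤ ||A||_2 ≈ 7.7456; equality holds whenever A is normal, though it can also hold for some non-normal A.)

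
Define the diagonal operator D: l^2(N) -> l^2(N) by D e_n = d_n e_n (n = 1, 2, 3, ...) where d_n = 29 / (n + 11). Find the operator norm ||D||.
||D|| = 29/12 (attained at n = 1)

For D diagonal, ||D|| = sup_n |d_n| = sup_n 29/(n + 11). This is positive and strictly decreasing in n, so the supremum is attained at n = 1: d_1 = 29/(1 + 11) = 29/12. Hence ||D|| = 29/12.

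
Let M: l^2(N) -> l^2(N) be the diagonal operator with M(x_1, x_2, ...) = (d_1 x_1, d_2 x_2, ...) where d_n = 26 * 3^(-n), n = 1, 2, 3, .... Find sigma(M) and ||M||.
sigma(M) = {26 * 3^(-n) : n ≥ 1} ∪ {0}; ||M|| = 26/3

A bounded diagonal operator on l^2 with diagonal entries d_n has spectrum equal to the closure of {d_n : n ≥ 1}: every d_n is an eigenvalue (with eigenvector e_n), so {d_n} ⊂ sigma(M); the spectrum is closed, so its closure is too; and for lambda not in the closure, (M - lambda I) has bounded inverse (the diagonal entries 1/(d_n - lambda) are bounded). For our sequence d_n = 26 * 3^(-n), n = 1, 2, 3, ...:
  - {d_n} = {26 * 3^(-n) : n ≥ 1}; the only limit point is 0
  - closure = {26 * 3^(-n) : n ≥ 1} ∪ {0}
For the norm: a diagonal operator has ||M|| = sup_n |d_n|. Here d_n = 26 * 3^(-n) is positive and decreasing, so sup_n |d_n| = d_1 = 26/3. So ||M|| = 26/3.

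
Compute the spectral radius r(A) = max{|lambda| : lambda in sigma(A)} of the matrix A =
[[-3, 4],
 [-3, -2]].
r(A) = sqrt(18) ≈ 4.2426

The eigenvalues of A are the roots of its characteristic polynomial. With M = A (coefficients from the trace and determinant):
  p(λ) = det(λ I - M) = λ^2 + 5λ + 18.
For λ^2 + 5λ + 18 the discriminant is -47. It is negative, so the roots are the complex-conjugate pair λ = -5/2 ± (sqrt(47)/2) i ≈ -2.5 ± 3.4278i. For a conjugate pair the product of the roots equals the constant term, so |λ|^2 = 18 and |λ| = sqrt(18) ≈ 4.2426.
Thus the eigenvalues (to 4 decimals) are -2.5 ± 3.4278i (modulus 4.2426). The spectral radius is the largest modulus: r(A) = sqrt(18) ≈ 4.2426. (Cross-check: r(A) ≤ ||A||_2 ≈ 5.0083; equality holds whenever A is normal, though it can also hold for some non-normal A.)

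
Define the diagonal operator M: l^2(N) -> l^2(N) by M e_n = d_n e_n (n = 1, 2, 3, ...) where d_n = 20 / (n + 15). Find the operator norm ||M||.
||M|| = 5/4 (attained at n = 1)

For M diagonal, ||M|| = sup_n |d_n| = sup_n 20/(n + 15). This is positive and strictly decreasing in n, so the supremum is attained at n = 1: d_1 = 20/(1 + 15) = 5/4. Hence ||M|| = 5/4.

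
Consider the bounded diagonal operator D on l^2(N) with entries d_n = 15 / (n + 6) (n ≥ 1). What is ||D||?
||D|| = 15/7 (attained at n = 1)

For D diagonal, ||D|| = sup_n |d_n| = sup_n 15/(n + 6). This is positive and strictly decreasing in n, so the supremum is attained at n = 1: d_1 = 15/(1 + 6) = 15/7. Hence ||D|| = 15/7.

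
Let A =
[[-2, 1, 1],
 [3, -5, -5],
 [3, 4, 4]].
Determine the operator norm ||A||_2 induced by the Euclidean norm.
||A||_2 = sqrt((106 + sqrt(4044))/2) ≈ 9.2085 (= sqrt(largest eigenvalue of A^T A))

||A||_2 = sigma_max(A) = sqrt(lambda_max(A^T A)). Form the symmetric matrix M = A^T A =
[[22, -5, -5],
 [-5, 42, 42],
 [-5, 42, 42]].
Its characteristic polynomial (trace, sum of principal 2x2 minors, determinant of M give the coefficients) is
  p(λ) = det(λ I - M) = λ^3 - 106λ^2 + 1798λ.
The constant term is 0, so λ = 0 is a root. Dividing out λ leaves p(λ) = λ(λ^2 - 106λ + 1798). For λ^2 - 106λ + 1798 the discriminant is 4044. It is nonnegative but not a perfect square, so the roots are real and irrational: λ = (106 ± sqrt(4044))/2 ≈ 84.7962, 21.2038.
So the eigenvalues of A^T A are ≈ 0, 21.2038, 84.7962 (all ≥ 0, as they must be for A^T A). The largest is λ_max = (106 + sqrt(4044))/2 ≈ 84.7962, hence ||A||_2 = sqrt(λ_max) = sqrt((106 + sqrt(4044))/2) ≈ 9.2085.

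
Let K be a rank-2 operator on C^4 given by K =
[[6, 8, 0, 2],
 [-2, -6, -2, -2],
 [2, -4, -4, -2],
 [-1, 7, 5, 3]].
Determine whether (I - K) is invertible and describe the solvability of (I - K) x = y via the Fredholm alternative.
(I - K) is invertible (det(I - K) = -12 ≠ 0), so for every y in C^4 the equation (I - K) x = y has a unique solution.

K has rank 2 and factors as K = U V^T = u1 v1^T + u2 v2^T with u1 = (2, 0, 2, -2), v1 = (2, 1, -1, 0), u2 = (-2, 2, 2, -3), v2 = (-1, -3, -1, -1) (multiplying out reproduces the displayed K). The nonzero eigenvalues of U V^T coincide with those of the 2 x 2 matrix G = V^T U = [[v1·u1, v1·u2], [v2·u1, v2·u2]] = [[2, -4], [-2, -3]], and by the Sylvester determinant identity det(I_4 - U V^T) = det(I_2 - V^T U) = det([[-1, 4], [2, 4]]) = (-1)(4) - (4)(2) = -12. (Direct check: I - K =
[[-5, -8, 0, -2],
 [2, 7, 2, 2],
 [-2, 4, 5, 2],
 [1, -7, -5, -2]]
has determinant -12.) The finite-dimensional Fredholm alternative says: either (I - K) is invertible, or ker(I - K) ≠ {0} and then range(I - K) = ker((I - K)^*)^⊥, with dim ker(I - K) = dim ker((I - K)^*). Since det(I - K) ≠ 0, 1 is not an eigenvalue of K and ker(I - K) = {0}, so we are in the first case: for every y there is a unique x = (I - K)^(-1) y. (Explicitly, by the Woodbury identity, (I - U V^T)^(-1) = I + U (I_2 - G)^(-1) V^T.)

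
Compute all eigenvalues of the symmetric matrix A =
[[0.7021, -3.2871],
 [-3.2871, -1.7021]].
sigma(A) ≈ {-4, 3}

A is real symmetric, so its spectrum consists of real eigenvalues. Expanding the characteristic polynomial of the displayed matrix gives
  det(λ I - A) = p(λ) = λ^2 + (1)λ + (-12).
Solving p(λ) = 0 yields eigenvalues ≈ -4, 3. (A is shown rounded to 4 decimals, so these recover the underlying integer eigenvalues to within that precision.)
Verification: the trace of A = -1 equals the sum of eigenvalues -1, and det(A) ≈ -12.0001 matches the eigenvalue product -12.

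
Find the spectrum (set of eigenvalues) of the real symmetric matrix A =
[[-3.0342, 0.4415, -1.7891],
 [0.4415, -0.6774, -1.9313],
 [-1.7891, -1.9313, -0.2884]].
sigma(A) ≈ {-4, -2, 2}

A is real symmetric, so its spectrum consists of real eigenvalues. Expanding the characteristic polynomial of the displayed matrix gives
  det(λ I - A) = p(λ) = λ^3 + (4)λ^2 + (-4)λ + (-16).
Solving p(λ) = 0 yields eigenvalues ≈ -4, -2, 2. (A is shown rounded to 4 decimals, so these recover the underlying integer eigenvalues to within that precision.)
Verification: the trace of A = -4 equals the sum of eigenvalues -4, and det(A) ≈ 16.0001 matches the eigenvalue product 16.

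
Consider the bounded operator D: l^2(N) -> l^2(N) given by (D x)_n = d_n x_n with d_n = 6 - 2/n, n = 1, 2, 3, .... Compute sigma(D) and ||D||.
sigma(D) = {6 - 2/n : n ≥ 1} ∪ {6}; ||D|| = 6

A bounded diagonal operator on l^2 with diagonal entries d_n has spectrum equal to the closure of {d_n : n ≥ 1}: every d_n is an eigenvalue (with eigenvector e_n), so {d_n} ⊂ sigma(D); the spectrum is closed, so its closure is too; and for lambda not in the closure, (D - lambda I) has bounded inverse (the diagonal entries 1/(d_n - lambda) are bounded). For our sequence d_n = 6 - 2/n, n = 1, 2, 3, ...:
  - {d_n} = {6 - 2/n : n ≥ 1}; the only limit point is 6
  - closure = {6 - 2/n : n ≥ 1} ∪ {6}
For the norm: a diagonal operator has ||D|| = sup_n |d_n|. Here d_n = 6 - 2/n increases monotonically from d_1 = 4 toward 6, with all terms in [4, 6); so sup_n |d_n| = 6 (the supremum is the limit, not attained). So ||D|| = 6.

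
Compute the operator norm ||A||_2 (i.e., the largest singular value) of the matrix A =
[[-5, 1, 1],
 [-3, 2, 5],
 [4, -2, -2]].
||A||_2 ≈ 8.842 (= sqrt(largest eigenvalue of A^T A))

||A||_2 = sigma_max(A) = sqrt(lambda_max(A^T A)). Form the symmetric matrix M = A^T A =
[[50, -19, -28],
 [-19, 9, 15],
 [-28, 15, 30]].
Its characteristic polynomial (trace, sum of principal 2x2 minors, determinant of M give the coefficients) is
  p(λ) = det(λ I - M) = λ^3 - 89λ^2 + 850λ - 324.
No integer candidate from the rational root theorem (±divisors of 324) is a root, so the roots are irrational. The cubic discriminant is Δ = 2791139124 > 0, so there are three distinct real roots. p(0) = -324 and p(1) = 438 have opposite signs, so a root lies in (0, 1); Newton's method refines it to λ ≈ 0.3977. p(10) = 276 and p(11) = -412 have opposite signs, so a root lies in (10, 11); Newton's method refines it to λ ≈ 10.4216. p(78) = -948 and p(79) = 4416 have opposite signs, so a root lies in (78, 79); Newton's method refines it to λ ≈ 78.1808. Check (Vieta): the three roots sum to 89, matching tr M = 89.
So the eigenvalues of A^T A are ≈ 0.3977, 10.4216, 78.1808 (all ≥ 0, as they must be for A^T A). The largest is λ_max ≈ 78.1808, hence ||A||_2 = sqrt(λ_max) ≈ 8.842.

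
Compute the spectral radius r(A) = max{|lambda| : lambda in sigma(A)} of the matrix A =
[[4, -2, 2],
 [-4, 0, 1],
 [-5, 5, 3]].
r(A) ≈ 5.587

The eigenvalues of A are the roots of its characteristic polynomial. With M = A (coefficients from the trace, the sum of principal 2x2 minors, and det A):
  p(λ) = det(λ I - M) = λ^3 - 7λ^2 + 9λ + 74.
No integer candidate from the rational root theorem (±divisors of 74) is a root, so the roots are irrational. The cubic discriminant is Δ = -129187 < 0, so there is one real root and a complex-conjugate pair. p(-3) = -43 and p(-2) = 20 have opposite signs, so a root lies in (-3, -2); Newton's method refines it to λ ≈ -2.3707. Dividing out (λ - (-2.3707)) leaves approximately λ^2 - 9.3707λ + 31.2148. For λ^2 - 9.3707λ + 31.2148 the discriminant is -37.0497. It is negative, so the remaining roots are the complex-conjugate pair λ ≈ 4.6853 ± 3.0434i. Their product equals the constant term, so |λ|^2 ≈ 31.2148 and |λ| ≈ 5.587.
Thus the eigenvalues (to 4 decimals) are -2.3707 (modulus 2.3707); 4.6853 ± 3.0434i (modulus 5.587). The spectral radius is the largest modulus: r(A) ≈ 5.587. (Cross-check: r(A) ≤ ||A||_2 ≈ 9.0696; equality holds whenever A is normal, though it can also hold for some non-normal A.)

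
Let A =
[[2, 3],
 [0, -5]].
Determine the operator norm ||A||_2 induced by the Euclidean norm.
||A||_2 = sqrt((38 + sqrt(1044))/2) ≈ 5.9292 (= sqrt(largest eigenvalue of A^T A))

||A||_2 = sigma_max(A) = sqrt(lambda_max(A^T A)). Form the symmetric matrix M = A^T A =
[[4, 6],
 [6, 34]].
Its characteristic polynomial (trace, determinant of M give the coefficients) is
  p(λ) = det(λ I - M) = λ^2 - 38λ + 100.
For λ^2 - 38λ + 100 the discriminant is 1044. It is nonnegative but not a perfect square, so the roots are real and irrational: λ = (38 ± sqrt(1044))/2 ≈ 35.1555, 2.8445.
So the eigenvalues of A^T A are ≈ 2.8445, 35.1555 (all ≥ 0, as they must be for A^T A). The largest is λ_max = (38 + sqrt(1044))/2 ≈ 35.1555, hence ||A||_2 = sqrt(λ_max) = sqrt((38 + sqrt(1044))/2) ≈ 5.9292.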